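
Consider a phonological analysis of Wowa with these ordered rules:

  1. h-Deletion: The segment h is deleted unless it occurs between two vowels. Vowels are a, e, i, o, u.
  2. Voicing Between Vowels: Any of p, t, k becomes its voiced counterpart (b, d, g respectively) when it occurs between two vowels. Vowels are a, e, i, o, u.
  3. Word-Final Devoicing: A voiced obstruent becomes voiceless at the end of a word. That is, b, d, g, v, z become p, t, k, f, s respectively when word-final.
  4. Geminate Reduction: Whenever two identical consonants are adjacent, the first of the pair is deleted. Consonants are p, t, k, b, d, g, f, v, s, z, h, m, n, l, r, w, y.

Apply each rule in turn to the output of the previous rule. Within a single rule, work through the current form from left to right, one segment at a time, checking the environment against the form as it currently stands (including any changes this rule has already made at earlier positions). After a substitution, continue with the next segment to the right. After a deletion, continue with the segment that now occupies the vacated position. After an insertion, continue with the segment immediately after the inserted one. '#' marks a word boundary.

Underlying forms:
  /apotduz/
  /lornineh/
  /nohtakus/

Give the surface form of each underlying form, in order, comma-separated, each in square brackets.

/apotduz/:
  1 h-Deletion: no change — [apotduz]
  2 Voicing Between Vowels: [apotduz] → [abotduz]
  3 Word-Final Devoicing: [abotduz] → [abotdus]
  4 Geminate Reduction: no change — [abotdus]
/lornineh/:
  1 h-Deletion: [lornineh] → [lornine]
  2 Voicing Between Vowels: no change — [lornine]
  3 Word-Final Devoicing: no change — [lornine]
  4 Geminate Reduction: no change — [lornine]
/nohtakus/:
  1 h-Deletion: [nohtakus] → [notakus]
  2 Voicing Between Vowels: [notakus] → [nodagus]
  3 Word-Final Devoicing: no change — [nodagus]
  4 Geminate Reduction: no change — [nodagus]

[abotdus], [lornine], [nodagus]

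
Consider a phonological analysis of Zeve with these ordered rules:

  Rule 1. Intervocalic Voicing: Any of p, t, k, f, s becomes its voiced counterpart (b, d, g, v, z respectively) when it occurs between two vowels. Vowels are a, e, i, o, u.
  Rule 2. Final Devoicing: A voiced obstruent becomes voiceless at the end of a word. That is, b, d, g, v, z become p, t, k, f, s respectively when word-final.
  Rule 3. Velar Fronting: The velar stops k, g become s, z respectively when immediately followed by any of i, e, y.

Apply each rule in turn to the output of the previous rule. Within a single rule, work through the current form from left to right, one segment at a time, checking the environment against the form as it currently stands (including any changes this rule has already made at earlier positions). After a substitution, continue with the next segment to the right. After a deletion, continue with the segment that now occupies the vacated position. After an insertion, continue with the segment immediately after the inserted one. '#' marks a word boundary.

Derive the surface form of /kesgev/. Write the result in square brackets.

Rule 1 Intervocalic Voicing: no change — [kesgev]
Rule 2 Final Devoicing: [kesgev] → [kesgef]
Rule 3 Velar Fronting: [kesgef] → [seszef]

[seszef]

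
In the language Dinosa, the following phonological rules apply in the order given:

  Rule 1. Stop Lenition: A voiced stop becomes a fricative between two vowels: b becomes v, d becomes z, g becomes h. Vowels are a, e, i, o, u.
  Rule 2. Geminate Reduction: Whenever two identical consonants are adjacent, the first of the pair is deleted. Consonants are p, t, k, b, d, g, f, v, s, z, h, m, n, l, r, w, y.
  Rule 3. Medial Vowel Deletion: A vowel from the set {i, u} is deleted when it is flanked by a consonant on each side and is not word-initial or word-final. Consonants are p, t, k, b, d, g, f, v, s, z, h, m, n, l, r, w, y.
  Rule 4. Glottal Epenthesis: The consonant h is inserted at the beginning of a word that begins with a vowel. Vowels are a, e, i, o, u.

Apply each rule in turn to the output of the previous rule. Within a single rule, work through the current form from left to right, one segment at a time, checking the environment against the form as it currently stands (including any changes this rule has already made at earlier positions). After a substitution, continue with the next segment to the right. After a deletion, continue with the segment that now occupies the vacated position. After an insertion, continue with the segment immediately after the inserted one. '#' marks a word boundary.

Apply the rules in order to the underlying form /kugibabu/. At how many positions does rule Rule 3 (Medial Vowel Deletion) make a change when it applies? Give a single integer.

Rule 1 Stop Lenition: [kugibabu] → [kuhivavu]
Rule 2 Geminate Reduction: no change — [kuhivavu]
Rule 3 Medial Vowel Deletion: [kuhivavu] → [khvavu]
Rule 4 Glottal Epenthesis: no change — [khvavu]
Rule Rule 3 changed 2 position(s).

2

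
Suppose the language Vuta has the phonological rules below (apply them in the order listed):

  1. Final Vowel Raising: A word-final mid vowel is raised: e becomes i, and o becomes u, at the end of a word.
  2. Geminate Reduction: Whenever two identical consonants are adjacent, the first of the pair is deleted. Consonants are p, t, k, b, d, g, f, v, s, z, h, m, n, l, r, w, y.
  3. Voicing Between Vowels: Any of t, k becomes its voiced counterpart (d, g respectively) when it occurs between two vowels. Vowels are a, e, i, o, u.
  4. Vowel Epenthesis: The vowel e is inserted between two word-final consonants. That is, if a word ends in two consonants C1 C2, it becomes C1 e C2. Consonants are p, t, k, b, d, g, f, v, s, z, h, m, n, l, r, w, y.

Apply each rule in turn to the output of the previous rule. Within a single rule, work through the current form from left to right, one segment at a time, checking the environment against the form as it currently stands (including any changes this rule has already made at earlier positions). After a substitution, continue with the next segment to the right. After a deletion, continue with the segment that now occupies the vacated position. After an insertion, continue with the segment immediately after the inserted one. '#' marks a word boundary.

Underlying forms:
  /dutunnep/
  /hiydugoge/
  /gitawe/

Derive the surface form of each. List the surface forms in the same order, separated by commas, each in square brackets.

[dudunep], [hiydugogi], [gidawi]

/dutunnep/:
  1 Final Vowel Raising: no change — [dutunnep]
  2 Geminate Reduction: [dutunnep] → [dutunep]
  3 Voicing Between Vowels: [dutunep] → [dudunep]
  4 Vowel Epenthesis: no change — [dudunep]
/hiydugoge/:
  1 Final Vowel Raising: [hiydugoge] → [hiydugogi]
  2 Geminate Reduction: no change — [hiydugogi]
  3 Voicing Between Vowels: no change — [hiydugogi]
  4 Vowel Epenthesis: no change — [hiydugogi]
/gitawe/:
  1 Final Vowel Raising: [gitawe] → [gitawi]
  2 Geminate Reduction: no change — [gitawi]
  3 Voicing Between Vowels: [gitawi] → [gidawi]
  4 Vowel Epenthesis: no change — [gidawi]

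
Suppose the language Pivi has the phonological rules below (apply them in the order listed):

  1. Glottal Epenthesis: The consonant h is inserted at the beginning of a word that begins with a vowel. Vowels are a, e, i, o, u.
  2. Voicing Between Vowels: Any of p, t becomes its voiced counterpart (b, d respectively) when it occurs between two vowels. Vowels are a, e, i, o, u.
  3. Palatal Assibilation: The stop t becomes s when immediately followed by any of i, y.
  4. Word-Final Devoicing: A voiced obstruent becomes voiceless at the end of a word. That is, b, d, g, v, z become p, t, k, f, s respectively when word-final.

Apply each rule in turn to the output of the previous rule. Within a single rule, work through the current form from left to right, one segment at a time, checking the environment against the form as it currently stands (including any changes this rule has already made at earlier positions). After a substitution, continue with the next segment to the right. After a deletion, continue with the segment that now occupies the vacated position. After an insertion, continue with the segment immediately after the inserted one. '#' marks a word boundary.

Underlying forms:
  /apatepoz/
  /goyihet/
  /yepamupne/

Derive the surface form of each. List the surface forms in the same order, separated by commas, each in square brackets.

/apatepoz/:
  1 Glottal Epenthesis: [apatepoz] → [hapatepoz]
  2 Voicing Between Vowels: [hapatepoz] → [habadeboz]
  3 Palatal Assibilation: no change — [habadeboz]
  4 Word-Final Devoicing: [habadeboz] → [habadebos]
/goyihet/:
  1 Glottal Epenthesis: no change — [goyihet]
  2 Voicing Between Vowels: no change — [goyihet]
  3 Palatal Assibilation: no change — [goyihet]
  4 Word-Final Devoicing: no change — [goyihet]
/yepamupne/:
  1 Glottal Epenthesis: no change — [yepamupne]
  2 Voicing Between Vowels: [yepamupne] → [yebamupne]
  3 Palatal Assibilation: no change — [yebamupne]
  4 Word-Final Devoicing: no change — [yebamupne]

[habadebos], [goyihet], [yebamupne]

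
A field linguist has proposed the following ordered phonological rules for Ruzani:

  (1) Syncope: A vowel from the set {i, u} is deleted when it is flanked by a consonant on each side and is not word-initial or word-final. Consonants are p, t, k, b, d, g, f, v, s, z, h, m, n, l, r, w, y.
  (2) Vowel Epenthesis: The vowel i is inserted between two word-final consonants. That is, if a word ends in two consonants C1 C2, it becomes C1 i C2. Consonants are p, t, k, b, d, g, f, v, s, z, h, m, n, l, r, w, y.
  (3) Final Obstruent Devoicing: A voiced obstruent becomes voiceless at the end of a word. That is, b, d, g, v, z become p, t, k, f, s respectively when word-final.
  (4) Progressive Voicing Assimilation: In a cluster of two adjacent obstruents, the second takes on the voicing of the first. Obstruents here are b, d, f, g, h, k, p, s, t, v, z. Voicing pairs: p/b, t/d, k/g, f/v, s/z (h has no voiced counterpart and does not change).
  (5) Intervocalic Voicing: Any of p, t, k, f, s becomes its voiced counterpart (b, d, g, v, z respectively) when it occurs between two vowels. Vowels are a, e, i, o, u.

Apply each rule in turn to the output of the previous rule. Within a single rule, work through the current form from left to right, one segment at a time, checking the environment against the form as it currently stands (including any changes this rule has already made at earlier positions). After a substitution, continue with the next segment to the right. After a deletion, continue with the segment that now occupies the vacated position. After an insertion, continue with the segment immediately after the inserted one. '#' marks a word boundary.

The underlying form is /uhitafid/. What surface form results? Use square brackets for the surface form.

(1) Syncope: [uhitafid] → [uhtafd]
(2) Vowel Epenthesis: [uhtafd] → [uhtafid]
(3) Final Obstruent Devoicing: [uhtafid] → [uhtafit]
(4) Progressive Voicing Assimilation: no change — [uhtafit]
(5) Intervocalic Voicing: [uhtafit] → [uhtavit]

[uhtavit]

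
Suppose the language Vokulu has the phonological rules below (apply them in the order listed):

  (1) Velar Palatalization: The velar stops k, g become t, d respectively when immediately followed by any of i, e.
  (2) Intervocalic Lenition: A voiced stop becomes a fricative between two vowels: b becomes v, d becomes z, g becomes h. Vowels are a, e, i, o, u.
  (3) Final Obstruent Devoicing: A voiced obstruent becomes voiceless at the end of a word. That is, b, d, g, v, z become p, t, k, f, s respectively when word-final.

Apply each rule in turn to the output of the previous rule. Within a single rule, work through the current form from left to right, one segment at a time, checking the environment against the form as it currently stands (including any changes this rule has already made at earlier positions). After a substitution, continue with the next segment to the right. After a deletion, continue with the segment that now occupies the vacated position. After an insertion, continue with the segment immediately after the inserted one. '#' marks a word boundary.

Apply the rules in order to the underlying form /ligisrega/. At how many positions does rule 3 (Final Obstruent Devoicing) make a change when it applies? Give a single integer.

(1) Velar Palatalization: [ligisrega] → [lidisrega]
(2) Intervocalic Lenition: [lidisrega] → [lizisreha]
(3) Final Obstruent Devoicing: no change — [lizisreha]
Rule 3 changed 0 position(s).

0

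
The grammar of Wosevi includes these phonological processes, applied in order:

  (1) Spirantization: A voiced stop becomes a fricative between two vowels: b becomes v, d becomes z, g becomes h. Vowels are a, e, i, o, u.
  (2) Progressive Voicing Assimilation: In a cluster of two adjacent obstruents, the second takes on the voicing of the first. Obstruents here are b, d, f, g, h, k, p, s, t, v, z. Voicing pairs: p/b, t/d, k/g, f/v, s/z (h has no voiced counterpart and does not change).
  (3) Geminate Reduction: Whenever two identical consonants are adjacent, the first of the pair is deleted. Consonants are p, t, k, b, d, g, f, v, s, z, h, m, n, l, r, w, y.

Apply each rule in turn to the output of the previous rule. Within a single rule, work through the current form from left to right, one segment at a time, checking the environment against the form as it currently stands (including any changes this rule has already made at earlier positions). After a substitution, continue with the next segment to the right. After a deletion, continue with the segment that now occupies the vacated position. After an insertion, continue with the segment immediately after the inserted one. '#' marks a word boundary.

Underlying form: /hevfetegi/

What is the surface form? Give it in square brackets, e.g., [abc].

(1) Spirantization: [hevfetegi] → [hevfetehi]
(2) Progressive Voicing Assimilation: [hevfetehi] → [hevvetehi]
(3) Geminate Reduction: [hevvetehi] → [hevetehi]

[hevetehi]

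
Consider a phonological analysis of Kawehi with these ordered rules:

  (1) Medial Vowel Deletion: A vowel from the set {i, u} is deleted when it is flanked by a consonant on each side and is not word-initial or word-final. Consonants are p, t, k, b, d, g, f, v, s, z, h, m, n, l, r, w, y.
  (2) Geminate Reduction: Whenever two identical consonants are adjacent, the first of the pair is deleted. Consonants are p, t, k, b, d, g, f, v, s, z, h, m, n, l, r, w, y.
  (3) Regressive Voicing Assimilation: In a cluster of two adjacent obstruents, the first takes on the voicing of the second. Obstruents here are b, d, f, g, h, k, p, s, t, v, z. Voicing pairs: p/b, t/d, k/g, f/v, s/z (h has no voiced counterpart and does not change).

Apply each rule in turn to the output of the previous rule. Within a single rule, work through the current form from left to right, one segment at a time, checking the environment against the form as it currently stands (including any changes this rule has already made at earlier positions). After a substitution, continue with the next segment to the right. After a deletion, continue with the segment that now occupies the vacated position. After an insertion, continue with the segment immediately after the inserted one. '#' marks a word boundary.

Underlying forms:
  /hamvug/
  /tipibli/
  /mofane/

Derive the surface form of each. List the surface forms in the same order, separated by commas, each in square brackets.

[hamvg], [tbbli], [mofane]

/hamvug/:
  (1) Medial Vowel Deletion: [hamvug] → [hamvg]
  (2) Geminate Reduction: no change — [hamvg]
  (3) Regressive Voicing Assimilation: no change — [hamvg]
/tipibli/:
  (1) Medial Vowel Deletion: [tipibli] → [tpbli]
  (2) Geminate Reduction: no change — [tpbli]
  (3) Regressive Voicing Assimilation: [tpbli] → [tbbli]
/mofane/:
  (1) Medial Vowel Deletion: no change — [mofane]
  (2) Geminate Reduction: no change — [mofane]
  (3) Regressive Voicing Assimilation: no change — [mofane]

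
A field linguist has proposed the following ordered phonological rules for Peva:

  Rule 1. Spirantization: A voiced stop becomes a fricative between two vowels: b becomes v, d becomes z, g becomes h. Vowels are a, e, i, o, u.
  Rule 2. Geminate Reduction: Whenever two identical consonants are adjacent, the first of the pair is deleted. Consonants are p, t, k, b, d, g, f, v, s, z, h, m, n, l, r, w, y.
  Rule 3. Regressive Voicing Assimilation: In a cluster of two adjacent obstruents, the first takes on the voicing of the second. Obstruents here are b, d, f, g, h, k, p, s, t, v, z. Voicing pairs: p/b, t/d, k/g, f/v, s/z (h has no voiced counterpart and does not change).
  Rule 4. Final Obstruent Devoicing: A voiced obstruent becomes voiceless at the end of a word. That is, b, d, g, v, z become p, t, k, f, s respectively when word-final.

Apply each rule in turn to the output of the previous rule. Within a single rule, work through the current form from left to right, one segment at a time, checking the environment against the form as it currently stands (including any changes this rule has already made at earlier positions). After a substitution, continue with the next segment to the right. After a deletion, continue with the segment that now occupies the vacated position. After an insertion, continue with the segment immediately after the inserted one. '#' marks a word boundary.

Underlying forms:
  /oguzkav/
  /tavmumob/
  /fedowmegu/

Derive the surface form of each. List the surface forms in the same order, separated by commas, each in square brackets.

[ohuskaf], [tavmumop], [fezowmehu]

/oguzkav/:
  Rule 1 Spirantization: [oguzkav] → [ohuzkav]
  Rule 2 Geminate Reduction: no change — [ohuzkav]
  Rule 3 Regressive Voicing Assimilation: [ohuzkav] → [ohuskav]
  Rule 4 Final Obstruent Devoicing: [ohuskav] → [ohuskaf]
/tavmumob/:
  Rule 1 Spirantization: no change — [tavmumob]
  Rule 2 Geminate Reduction: no change — [tavmumob]
  Rule 3 Regressive Voicing Assimilation: no change — [tavmumob]
  Rule 4 Final Obstruent Devoicing: [tavmumob] → [tavmumop]
/fedowmegu/:
  Rule 1 Spirantization: [fedowmegu] → [fezowmehu]
  Rule 2 Geminate Reduction: no change — [fezowmehu]
  Rule 3 Regressive Voicing Assimilation: no change — [fezowmehu]
  Rule 4 Final Obstruent Devoicing: no change — [fezowmehu]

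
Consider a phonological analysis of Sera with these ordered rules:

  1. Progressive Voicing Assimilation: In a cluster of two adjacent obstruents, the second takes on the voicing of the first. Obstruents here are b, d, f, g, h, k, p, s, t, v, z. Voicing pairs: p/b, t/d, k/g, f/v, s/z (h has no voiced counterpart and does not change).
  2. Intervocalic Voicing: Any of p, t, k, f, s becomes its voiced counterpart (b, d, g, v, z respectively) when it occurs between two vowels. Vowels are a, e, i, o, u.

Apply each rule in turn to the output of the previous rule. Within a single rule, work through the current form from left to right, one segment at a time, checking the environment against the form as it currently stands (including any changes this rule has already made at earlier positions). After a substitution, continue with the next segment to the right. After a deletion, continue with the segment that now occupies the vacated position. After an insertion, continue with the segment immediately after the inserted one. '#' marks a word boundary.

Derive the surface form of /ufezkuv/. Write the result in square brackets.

[uvezguv]

1 Progressive Voicing Assimilation: [ufezkuv] → [ufezguv]
2 Intervocalic Voicing: [ufezguv] → [uvezguv]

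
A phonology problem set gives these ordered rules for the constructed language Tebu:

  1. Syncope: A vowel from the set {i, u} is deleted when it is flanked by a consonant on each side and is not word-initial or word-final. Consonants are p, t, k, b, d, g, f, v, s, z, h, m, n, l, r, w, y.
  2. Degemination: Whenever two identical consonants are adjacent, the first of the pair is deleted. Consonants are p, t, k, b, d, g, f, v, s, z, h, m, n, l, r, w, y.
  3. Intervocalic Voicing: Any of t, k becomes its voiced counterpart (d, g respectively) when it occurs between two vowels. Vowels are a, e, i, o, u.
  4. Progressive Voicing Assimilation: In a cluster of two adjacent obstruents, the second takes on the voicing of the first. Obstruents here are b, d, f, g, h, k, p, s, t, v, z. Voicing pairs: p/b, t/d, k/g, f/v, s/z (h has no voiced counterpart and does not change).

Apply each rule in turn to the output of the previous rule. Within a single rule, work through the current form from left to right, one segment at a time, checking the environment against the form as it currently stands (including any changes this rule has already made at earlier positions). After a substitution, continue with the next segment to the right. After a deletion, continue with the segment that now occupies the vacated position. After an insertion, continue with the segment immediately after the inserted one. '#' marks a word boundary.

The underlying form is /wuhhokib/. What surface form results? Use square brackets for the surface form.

[whokp]

1 Syncope: [wuhhokib] → [whhokb]
2 Degemination: [whhokb] → [whokb]
3 Intervocalic Voicing: no change — [whokb]
4 Progressive Voicing Assimilation: [whokb] → [whokp]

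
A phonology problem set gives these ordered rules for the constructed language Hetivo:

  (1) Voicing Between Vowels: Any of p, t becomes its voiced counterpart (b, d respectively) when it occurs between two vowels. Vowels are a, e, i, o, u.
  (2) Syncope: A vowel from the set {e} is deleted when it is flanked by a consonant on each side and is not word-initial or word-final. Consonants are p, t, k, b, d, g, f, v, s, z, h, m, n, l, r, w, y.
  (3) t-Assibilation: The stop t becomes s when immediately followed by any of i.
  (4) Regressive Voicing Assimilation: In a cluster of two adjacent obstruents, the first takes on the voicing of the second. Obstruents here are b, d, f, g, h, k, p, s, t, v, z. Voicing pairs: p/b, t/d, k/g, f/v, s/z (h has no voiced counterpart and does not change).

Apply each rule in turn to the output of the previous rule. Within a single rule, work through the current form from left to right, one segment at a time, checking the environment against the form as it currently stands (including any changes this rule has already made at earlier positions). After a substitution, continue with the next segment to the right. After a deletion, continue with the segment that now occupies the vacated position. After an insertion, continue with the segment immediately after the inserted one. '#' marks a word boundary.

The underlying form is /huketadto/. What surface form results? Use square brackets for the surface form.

[hugdatto]

(1) Voicing Between Vowels: [huketadto] → [hukedadto]
(2) Syncope: [hukedadto] → [hukdadto]
(3) t-Assibilation: no change — [hukdadto]
(4) Regressive Voicing Assimilation: [hukdadto] → [hugdatto]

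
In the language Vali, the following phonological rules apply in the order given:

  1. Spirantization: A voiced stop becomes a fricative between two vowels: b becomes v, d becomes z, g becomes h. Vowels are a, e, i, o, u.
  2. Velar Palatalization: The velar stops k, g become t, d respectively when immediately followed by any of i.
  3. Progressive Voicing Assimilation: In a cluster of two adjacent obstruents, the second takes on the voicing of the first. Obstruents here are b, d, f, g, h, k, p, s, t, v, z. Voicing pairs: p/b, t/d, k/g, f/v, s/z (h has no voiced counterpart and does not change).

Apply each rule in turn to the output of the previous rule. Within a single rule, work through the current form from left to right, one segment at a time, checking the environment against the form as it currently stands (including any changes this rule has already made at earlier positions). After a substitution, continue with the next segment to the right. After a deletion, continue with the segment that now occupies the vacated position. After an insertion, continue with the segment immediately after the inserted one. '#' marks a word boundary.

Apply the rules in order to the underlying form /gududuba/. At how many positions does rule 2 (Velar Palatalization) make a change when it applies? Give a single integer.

0

1 Spirantization: [gududuba] → [guzuzuva]
2 Velar Palatalization: no change — [guzuzuva]
3 Progressive Voicing Assimilation: no change — [guzuzuva]
Rule 2 changed 0 position(s).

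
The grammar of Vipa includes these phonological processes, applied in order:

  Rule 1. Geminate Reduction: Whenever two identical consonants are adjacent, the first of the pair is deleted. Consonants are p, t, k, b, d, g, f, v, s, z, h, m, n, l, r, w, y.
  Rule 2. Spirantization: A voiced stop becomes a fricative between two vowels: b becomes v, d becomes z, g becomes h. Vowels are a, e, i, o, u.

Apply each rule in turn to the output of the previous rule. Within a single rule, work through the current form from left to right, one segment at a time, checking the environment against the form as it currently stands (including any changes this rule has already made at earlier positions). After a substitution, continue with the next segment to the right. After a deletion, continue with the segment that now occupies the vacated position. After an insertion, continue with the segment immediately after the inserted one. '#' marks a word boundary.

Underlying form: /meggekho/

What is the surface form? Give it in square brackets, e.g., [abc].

Rule 1 Geminate Reduction: [meggekho] → [megekho]
Rule 2 Spirantization: [megekho] → [mehekho]

[mehekho]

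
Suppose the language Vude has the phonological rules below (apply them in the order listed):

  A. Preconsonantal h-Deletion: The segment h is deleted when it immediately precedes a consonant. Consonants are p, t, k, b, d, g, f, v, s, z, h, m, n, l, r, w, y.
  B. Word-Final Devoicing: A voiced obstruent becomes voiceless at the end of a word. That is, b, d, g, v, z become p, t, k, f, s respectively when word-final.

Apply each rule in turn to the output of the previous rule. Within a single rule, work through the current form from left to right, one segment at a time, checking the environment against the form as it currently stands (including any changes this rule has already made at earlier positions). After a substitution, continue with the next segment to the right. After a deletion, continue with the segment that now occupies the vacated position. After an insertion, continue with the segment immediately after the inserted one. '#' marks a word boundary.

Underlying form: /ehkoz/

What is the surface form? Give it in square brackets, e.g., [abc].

A Preconsonantal h-Deletion: [ehkoz] → [ekoz]
B Word-Final Devoicing: [ekoz] → [ekos]

[ekos]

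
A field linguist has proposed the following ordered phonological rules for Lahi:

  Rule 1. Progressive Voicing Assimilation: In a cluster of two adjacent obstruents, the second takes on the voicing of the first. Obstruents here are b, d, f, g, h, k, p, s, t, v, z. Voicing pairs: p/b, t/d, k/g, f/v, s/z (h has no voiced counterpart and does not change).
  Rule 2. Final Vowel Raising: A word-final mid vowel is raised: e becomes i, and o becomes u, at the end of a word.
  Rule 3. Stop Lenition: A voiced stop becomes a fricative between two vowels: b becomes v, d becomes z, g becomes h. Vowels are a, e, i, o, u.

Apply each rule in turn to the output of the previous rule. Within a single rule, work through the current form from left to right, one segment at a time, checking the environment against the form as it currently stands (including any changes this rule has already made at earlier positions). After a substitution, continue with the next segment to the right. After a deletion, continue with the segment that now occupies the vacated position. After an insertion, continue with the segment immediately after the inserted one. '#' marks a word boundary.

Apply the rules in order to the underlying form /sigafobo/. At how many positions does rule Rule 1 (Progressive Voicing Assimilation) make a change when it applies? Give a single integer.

Rule 1 Progressive Voicing Assimilation: no change — [sigafobo]
Rule 2 Final Vowel Raising: [sigafobo] → [sigafobu]
Rule 3 Stop Lenition: [sigafobu] → [sihafovu]
Rule Rule 1 changed 0 position(s).

0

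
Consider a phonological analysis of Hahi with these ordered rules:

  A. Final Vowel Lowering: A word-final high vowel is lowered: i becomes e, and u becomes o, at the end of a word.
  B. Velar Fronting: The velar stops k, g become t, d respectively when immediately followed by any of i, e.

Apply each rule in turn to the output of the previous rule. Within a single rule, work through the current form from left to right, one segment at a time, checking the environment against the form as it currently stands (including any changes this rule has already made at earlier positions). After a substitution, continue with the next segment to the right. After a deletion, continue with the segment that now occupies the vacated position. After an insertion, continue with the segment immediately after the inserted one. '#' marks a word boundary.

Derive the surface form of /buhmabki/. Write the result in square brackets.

[buhmabte]

A Final Vowel Lowering: [buhmabki] → [buhmabke]
B Velar Fronting: [buhmabke] → [buhmabte]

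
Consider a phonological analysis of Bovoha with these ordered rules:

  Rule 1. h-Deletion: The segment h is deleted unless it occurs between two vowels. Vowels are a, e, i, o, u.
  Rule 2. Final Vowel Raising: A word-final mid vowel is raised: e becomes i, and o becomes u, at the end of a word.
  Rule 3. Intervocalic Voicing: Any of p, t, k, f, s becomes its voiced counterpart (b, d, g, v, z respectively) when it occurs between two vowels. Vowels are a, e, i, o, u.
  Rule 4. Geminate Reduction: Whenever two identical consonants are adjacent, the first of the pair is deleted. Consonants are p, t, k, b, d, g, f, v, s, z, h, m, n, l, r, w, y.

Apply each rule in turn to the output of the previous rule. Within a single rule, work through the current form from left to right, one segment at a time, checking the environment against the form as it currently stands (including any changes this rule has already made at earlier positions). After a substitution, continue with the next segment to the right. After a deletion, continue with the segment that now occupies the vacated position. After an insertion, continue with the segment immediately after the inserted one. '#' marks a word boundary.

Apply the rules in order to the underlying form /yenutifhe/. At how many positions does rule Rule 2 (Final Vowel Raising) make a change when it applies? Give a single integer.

Rule 1 h-Deletion: [yenutifhe] → [yenutife]
Rule 2 Final Vowel Raising: [yenutife] → [yenutifi]
Rule 3 Intervocalic Voicing: [yenutifi] → [yenudivi]
Rule 4 Geminate Reduction: no change — [yenudivi]
Rule Rule 2 changed 1 position(s).

1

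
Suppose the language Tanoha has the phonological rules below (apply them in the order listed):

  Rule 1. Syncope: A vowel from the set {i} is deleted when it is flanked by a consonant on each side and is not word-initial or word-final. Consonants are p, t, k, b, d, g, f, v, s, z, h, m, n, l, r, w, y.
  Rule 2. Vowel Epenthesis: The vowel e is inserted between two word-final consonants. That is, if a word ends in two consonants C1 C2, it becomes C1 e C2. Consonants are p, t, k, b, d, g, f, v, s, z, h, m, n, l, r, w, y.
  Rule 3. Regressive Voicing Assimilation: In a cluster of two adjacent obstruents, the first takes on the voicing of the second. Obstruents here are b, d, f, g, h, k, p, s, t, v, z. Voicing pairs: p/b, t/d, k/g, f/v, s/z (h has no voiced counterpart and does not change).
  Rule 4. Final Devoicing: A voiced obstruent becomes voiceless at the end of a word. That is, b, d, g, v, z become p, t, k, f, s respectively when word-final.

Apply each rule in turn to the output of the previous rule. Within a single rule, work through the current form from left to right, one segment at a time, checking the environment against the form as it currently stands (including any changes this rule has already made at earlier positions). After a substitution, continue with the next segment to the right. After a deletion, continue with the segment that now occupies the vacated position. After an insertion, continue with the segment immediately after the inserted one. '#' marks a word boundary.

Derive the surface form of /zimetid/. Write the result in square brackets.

[zmetet]

Rule 1 Syncope: [zimetid] → [zmetd]
Rule 2 Vowel Epenthesis: [zmetd] → [zmeted]
Rule 3 Regressive Voicing Assimilation: no change — [zmeted]
Rule 4 Final Devoicing: [zmeted] → [zmetet]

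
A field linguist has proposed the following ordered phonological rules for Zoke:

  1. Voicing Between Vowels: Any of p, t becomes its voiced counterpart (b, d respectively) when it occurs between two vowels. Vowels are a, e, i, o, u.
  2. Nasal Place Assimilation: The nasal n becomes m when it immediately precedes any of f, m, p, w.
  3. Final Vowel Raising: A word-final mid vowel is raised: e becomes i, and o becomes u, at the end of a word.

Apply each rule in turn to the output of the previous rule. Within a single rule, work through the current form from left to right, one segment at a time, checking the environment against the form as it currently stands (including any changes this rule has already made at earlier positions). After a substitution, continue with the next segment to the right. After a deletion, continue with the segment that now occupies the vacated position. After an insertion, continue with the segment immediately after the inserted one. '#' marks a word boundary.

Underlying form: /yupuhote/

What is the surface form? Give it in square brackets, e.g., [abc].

[yubuhodi]

1 Voicing Between Vowels: [yupuhote] → [yubuhode]
2 Nasal Place Assimilation: no change — [yubuhode]
3 Final Vowel Raising: [yubuhode] → [yubuhodi]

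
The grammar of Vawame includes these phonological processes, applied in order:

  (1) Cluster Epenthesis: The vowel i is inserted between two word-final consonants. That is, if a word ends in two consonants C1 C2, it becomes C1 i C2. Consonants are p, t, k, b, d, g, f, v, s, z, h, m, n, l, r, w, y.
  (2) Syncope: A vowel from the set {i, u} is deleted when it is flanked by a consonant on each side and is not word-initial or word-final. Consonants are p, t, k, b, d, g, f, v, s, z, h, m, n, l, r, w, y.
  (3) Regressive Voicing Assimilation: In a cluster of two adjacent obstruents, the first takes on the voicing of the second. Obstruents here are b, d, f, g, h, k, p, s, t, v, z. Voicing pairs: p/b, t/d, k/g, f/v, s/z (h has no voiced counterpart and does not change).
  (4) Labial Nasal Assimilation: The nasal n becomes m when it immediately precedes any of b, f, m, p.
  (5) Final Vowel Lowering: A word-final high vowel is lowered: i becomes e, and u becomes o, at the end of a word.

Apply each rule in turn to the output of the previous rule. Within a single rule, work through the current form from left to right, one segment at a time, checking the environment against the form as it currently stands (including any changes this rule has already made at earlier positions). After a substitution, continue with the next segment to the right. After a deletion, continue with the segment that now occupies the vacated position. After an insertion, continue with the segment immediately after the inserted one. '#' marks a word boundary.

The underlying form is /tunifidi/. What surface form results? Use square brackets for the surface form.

[tnvde]

(1) Cluster Epenthesis: no change — [tunifidi]
(2) Syncope: [tunifidi] → [tnfdi]
(3) Regressive Voicing Assimilation: [tnfdi] → [tnvdi]
(4) Labial Nasal Assimilation: no change — [tnvdi]
(5) Final Vowel Lowering: [tnvdi] → [tnvde]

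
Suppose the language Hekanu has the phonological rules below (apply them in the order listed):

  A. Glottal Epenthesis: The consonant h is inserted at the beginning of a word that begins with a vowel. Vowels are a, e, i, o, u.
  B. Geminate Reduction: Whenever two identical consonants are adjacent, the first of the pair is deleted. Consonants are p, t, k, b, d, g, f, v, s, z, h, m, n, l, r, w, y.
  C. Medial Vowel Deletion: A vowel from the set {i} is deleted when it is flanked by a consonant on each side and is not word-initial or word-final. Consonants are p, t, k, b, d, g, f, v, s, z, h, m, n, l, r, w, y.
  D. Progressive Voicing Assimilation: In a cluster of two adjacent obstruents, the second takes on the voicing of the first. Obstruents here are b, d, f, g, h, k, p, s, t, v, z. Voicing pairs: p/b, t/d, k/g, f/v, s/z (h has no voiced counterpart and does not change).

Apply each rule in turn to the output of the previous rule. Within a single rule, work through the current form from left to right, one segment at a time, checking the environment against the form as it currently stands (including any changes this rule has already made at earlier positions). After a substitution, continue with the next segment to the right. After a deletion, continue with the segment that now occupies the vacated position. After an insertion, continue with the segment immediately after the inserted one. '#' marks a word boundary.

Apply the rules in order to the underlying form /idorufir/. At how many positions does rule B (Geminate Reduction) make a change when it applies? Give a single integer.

A Glottal Epenthesis: [idorufir] → [hidorufir]
B Geminate Reduction: no change — [hidorufir]
C Medial Vowel Deletion: [hidorufir] → [hdorufr]
D Progressive Voicing Assimilation: [hdorufr] → [htorufr]
Rule B changed 0 position(s).

0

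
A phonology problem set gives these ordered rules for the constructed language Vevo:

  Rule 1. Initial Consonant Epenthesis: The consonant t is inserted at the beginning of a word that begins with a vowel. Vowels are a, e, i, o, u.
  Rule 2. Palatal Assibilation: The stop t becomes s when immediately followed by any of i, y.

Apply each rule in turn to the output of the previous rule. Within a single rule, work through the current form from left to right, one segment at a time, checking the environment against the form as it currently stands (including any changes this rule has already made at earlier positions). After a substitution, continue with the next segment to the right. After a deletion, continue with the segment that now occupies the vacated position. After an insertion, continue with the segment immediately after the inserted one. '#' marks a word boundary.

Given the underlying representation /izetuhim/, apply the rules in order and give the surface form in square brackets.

Rule 1 Initial Consonant Epenthesis: [izetuhim] → [tizetuhim]
Rule 2 Palatal Assibilation: [tizetuhim] → [sizetuhim]

[sizetuhim]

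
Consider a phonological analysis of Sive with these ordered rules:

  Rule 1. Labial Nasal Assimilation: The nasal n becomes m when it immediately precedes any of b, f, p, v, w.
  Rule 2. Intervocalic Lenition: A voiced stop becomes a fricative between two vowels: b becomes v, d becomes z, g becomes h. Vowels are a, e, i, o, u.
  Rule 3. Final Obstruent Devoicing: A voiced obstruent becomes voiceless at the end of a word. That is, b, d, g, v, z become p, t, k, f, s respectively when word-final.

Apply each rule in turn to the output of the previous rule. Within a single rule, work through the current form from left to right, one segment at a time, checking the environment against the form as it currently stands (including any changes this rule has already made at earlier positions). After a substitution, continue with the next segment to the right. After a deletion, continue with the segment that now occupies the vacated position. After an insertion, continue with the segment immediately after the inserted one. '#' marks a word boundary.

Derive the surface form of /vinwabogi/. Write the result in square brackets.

Rule 1 Labial Nasal Assimilation: [vinwabogi] → [vimwabogi]
Rule 2 Intervocalic Lenition: [vimwabogi] → [vimwavohi]
Rule 3 Final Obstruent Devoicing: no change — [vimwavohi]

[vimwavohi]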